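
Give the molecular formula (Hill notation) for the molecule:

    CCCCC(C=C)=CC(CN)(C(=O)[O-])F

C11H17FNO2-

Heavy atoms from the SMILES: 11 C, 1 F, 1 N, 2 O.
Implicit hydrogens by atom environment:
  5 × C: 2 H each → 10
  3 × C: no H
  2 × C: 1 H each → 2
  1 × C: 3 H
  1 × F: no H
  1 × N: 2 H
  1 × O: no H
  1 × O (charge -1): no H
  Total hydrogens = 17.
Net charge -1.
Molecular formula: C11H17FNO2-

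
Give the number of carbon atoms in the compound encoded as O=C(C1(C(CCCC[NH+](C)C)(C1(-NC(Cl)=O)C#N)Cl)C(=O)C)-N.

14

The symbol for carbon appears 14 times in the SMILES. (Cl is a single chlorine, not C + l.)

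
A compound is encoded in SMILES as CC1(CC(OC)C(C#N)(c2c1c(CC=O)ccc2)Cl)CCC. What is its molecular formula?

C18H22ClNO2

Heavy atoms from the SMILES: 18 C, 1 Cl, 1 N, 2 O.
Implicit hydrogens by atom environment:
  4 × C: 2 H each → 8
  3 × C: 3 H each → 9
  3 × C (aromatic): 1 H each → 3
  3 × C (aromatic): no H
  3 × C: no H
  2 × C: 1 H each → 2
  2 × O: no H
  1 × Cl: no H
  1 × N: no H
  Total hydrogens = 22.
Molecular formula: C18H22ClNO2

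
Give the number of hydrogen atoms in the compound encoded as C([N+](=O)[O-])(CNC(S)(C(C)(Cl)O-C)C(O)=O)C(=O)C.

15

Hydrogens are implicit in SMILES; fill each atom to its normal valence:
  4 × C: no H
  4 × O: no H
  3 × C: 3 H each → 9
  1 × C: 2 H
  1 × C: 1 H
  1 × Cl: no H
  1 × N: 1 H
  1 × N (charge +1): no H
  1 × O: 1 H
  1 × O (charge -1): no H
  1 × S: 1 H
  Total hydrogens = 15.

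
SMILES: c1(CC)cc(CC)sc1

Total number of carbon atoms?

The symbol for carbon appears 8 times in the SMILES. Lowercase c denotes aromatic carbon and counts toward C.

8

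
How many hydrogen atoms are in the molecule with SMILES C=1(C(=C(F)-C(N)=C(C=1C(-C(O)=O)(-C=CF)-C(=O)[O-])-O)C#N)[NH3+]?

Hydrogens are implicit in SMILES; fill each atom to its normal valence:
  6 × C (aromatic): no H
  4 × C: no H
  2 × C: 1 H each → 2
  2 × F: no H
  2 × O: 1 H each → 2
  2 × O: no H
  1 × N (charge +1): 3 H
  1 × N: 2 H
  1 × N: no H
  1 × O (charge -1): no H
  Total hydrogens = 9.

9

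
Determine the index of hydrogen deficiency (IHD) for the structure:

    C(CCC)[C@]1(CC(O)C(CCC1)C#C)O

3

Molecular formula from the SMILES: C13H22O2.
DoU = (2C + 2 + N − H − X)/2 = (2·13 + 2 + 0 − 22 − 0)/2 = 6/2 = 3.
(Structurally: 1 ring(s) + 2 π bond(s) = 3.)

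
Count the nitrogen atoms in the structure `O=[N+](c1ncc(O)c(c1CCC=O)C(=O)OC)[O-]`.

2

The symbol for nitrogen appears 2 times in the SMILES.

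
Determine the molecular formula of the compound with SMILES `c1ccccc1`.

C6H6

Heavy atoms from the SMILES: 6 C.
Implicit hydrogens by atom environment:
  6 × C (aromatic): 1 H each → 6
  Total hydrogens = 6.
Molecular formula: C6H6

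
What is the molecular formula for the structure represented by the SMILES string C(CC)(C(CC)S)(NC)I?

Heavy atoms from the SMILES: 7 C, 1 I, 1 N, 1 S.
Implicit hydrogens by atom environment:
  3 × C: 3 H each → 9
  2 × C: 2 H each → 4
  1 × C: 1 H
  1 × C: no H
  1 × I: no H
  1 × N: 1 H
  1 × S: 1 H
  Total hydrogens = 16.
Molecular formula: C7H16INS

C7H16INS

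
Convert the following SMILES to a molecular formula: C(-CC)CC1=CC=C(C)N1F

Heavy atoms from the SMILES: 9 C, 1 F, 1 N.
Implicit hydrogens by atom environment:
  3 × C: 2 H each → 6
  2 × C: 3 H each → 6
  2 × C (aromatic): 1 H each → 2
  2 × C (aromatic): no H
  1 × F: no H
  1 × N (aromatic): no H
  Total hydrogens = 14.
Molecular formula: C9H14FN

C9H14FN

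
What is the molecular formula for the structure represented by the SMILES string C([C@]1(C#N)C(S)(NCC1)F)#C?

C7H7FN2S

Heavy atoms from the SMILES: 7 C, 1 F, 2 N, 1 S.
Implicit hydrogens by atom environment:
  4 × C: no H
  2 × C: 2 H each → 4
  1 × C: 1 H
  1 × F: no H
  1 × N: 1 H
  1 × N: no H
  1 × S: 1 H
  Total hydrogens = 7.
Molecular formula: C7H7FN2S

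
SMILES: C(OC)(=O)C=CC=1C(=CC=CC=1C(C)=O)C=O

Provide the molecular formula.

C13H12O4

Heavy atoms from the SMILES: 13 C, 4 O.
Implicit hydrogens by atom environment:
  4 × O: no H
  3 × C (aromatic): 1 H each → 3
  3 × C: 1 H each → 3
  3 × C (aromatic): no H
  2 × C: 3 H each → 6
  2 × C: no H
  Total hydrogens = 12.
Molecular formula: C13H12O4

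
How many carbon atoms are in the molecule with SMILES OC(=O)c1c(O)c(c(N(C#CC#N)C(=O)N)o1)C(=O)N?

10

The symbol for carbon appears 10 times in the SMILES. Lowercase c denotes aromatic carbon and counts toward C.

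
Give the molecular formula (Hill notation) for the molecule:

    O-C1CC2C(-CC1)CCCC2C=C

C12H20O

Heavy atoms from the SMILES: 12 C, 1 O.
Implicit hydrogens by atom environment:
  7 × C: 2 H each → 14
  5 × C: 1 H each → 5
  1 × O: 1 H
  Total hydrogens = 20.
Molecular formula: C12H20O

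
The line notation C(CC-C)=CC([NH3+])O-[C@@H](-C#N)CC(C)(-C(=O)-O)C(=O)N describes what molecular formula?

Heavy atoms from the SMILES: 13 C, 3 N, 4 O.
Implicit hydrogens by atom environment:
  4 × C: 1 H each → 4
  4 × C: no H
  3 × C: 2 H each → 6
  3 × O: no H
  2 × C: 3 H each → 6
  1 × N (charge +1): 3 H
  1 × N: 2 H
  1 × N: no H
  1 × O: 1 H
  Total hydrogens = 22.
Net charge +1.
Molecular formula: C13H22N3O4+

C13H22N3O4+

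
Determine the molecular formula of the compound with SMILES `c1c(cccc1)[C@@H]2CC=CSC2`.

Heavy atoms from the SMILES: 11 C, 1 S.
Implicit hydrogens by atom environment:
  5 × C (aromatic): 1 H each → 5
  3 × C: 1 H each → 3
  2 × C: 2 H each → 4
  1 × C (aromatic): no H
  1 × S: no H
  Total hydrogens = 12.
Molecular formula: C11H12S

C11H12S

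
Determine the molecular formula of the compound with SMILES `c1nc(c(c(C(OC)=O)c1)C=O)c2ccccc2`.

Heavy atoms from the SMILES: 14 C, 1 N, 3 O.
Implicit hydrogens by atom environment:
  7 × C (aromatic): 1 H each → 7
  4 × C (aromatic): no H
  3 × O: no H
  1 × C: 3 H
  1 × C: 1 H
  1 × C: no H
  1 × N (aromatic): no H
  Total hydrogens = 11.
Molecular formula: C14H11NO3

C14H11NO3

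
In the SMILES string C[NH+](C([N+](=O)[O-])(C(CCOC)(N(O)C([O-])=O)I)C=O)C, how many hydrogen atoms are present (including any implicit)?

16

Hydrogens are implicit in SMILES; fill each atom to its normal valence:
  4 × O: no H
  3 × C: 3 H each → 9
  3 × C: no H
  2 × C: 2 H each → 4
  2 × O (charge -1): no H
  1 × C: 1 H
  1 × I: no H
  1 × N (charge +1): 1 H
  1 × N: no H
  1 × N (charge +1): no H
  1 × O: 1 H
  Total hydrogens = 16.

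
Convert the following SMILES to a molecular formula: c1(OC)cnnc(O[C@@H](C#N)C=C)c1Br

C9H8BrN3O2

Heavy atoms from the SMILES: 1 Br, 9 C, 3 N, 2 O.
Implicit hydrogens by atom environment:
  3 × C (aromatic): no H
  2 × C: 1 H each → 2
  2 × N (aromatic): no H
  2 × O: no H
  1 × Br: no H
  1 × C: 3 H
  1 × C: 2 H
  1 × C (aromatic): 1 H
  1 × C: no H
  1 × N: no H
  Total hydrogens = 8.
Molecular formula: C9H8BrN3O2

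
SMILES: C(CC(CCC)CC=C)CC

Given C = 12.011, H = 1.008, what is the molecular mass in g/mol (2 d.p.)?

Molecular formula: C11H22.
M = 11×12.011 + 22×1.008 = 154.30 g/mol.

154.30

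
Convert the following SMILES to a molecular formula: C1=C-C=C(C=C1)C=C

C8H8

Heavy atoms from the SMILES: 8 C.
Implicit hydrogens by atom environment:
  5 × C (aromatic): 1 H each → 5
  1 × C: 2 H
  1 × C: 1 H
  1 × C (aromatic): no H
  Total hydrogens = 8.
Molecular formula: C8H8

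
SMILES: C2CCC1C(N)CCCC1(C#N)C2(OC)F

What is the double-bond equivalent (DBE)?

4

Molecular formula from the SMILES: C12H19FN2O.
DoU = (2C + 2 + N − H − X)/2 = (2·12 + 2 + 2 − 19 − 1)/2 = 8/2 = 4.
(Structurally: 2 ring(s) + 2 π bond(s) = 4.)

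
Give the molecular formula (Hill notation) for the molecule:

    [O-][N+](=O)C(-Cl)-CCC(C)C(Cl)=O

C6H9Cl2NO3

Heavy atoms from the SMILES: 6 C, 2 Cl, 1 N, 3 O.
Implicit hydrogens by atom environment:
  2 × C: 2 H each → 4
  2 × C: 1 H each → 2
  2 × Cl: no H
  2 × O: no H
  1 × C: 3 H
  1 × C: no H
  1 × N (charge +1): no H
  1 × O (charge -1): no H
  Total hydrogens = 9.
Molecular formula: C6H9Cl2NO3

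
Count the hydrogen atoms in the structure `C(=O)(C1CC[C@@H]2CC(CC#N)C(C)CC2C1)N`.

Hydrogens are implicit in SMILES; fill each atom to its normal valence:
  6 × C: 2 H each → 12
  5 × C: 1 H each → 5
  2 × C: no H
  1 × C: 3 H
  1 × N: 2 H
  1 × N: no H
  1 × O: no H
  Total hydrogens = 22.

22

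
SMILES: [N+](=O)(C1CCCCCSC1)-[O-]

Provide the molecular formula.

C7H13NO2S

Heavy atoms from the SMILES: 7 C, 1 N, 2 O, 1 S.
Implicit hydrogens by atom environment:
  6 × C: 2 H each → 12
  1 × C: 1 H
  1 × N (charge +1): no H
  1 × O: no H
  1 × O (charge -1): no H
  1 × S: no H
  Total hydrogens = 13.
Molecular formula: C7H13NO2S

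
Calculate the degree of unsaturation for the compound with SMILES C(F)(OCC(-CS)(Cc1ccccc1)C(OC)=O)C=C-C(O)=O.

7

Molecular formula from the SMILES: C16H19FO5S.
DoU = (2C + 2 + N − H − X)/2 = (2·16 + 2 + 0 − 19 − 1)/2 = 14/2 = 7.
(Structurally: 1 ring(s) + 6 π bond(s) = 7.)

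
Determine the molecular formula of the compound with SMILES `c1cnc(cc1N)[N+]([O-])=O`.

C5H5N3O2

Heavy atoms from the SMILES: 5 C, 3 N, 2 O.
Implicit hydrogens by atom environment:
  3 × C (aromatic): 1 H each → 3
  2 × C (aromatic): no H
  1 × N: 2 H
  1 × N (aromatic): no H
  1 × N (charge +1): no H
  1 × O: no H
  1 × O (charge -1): no H
  Total hydrogens = 5.
Molecular formula: C5H5N3O2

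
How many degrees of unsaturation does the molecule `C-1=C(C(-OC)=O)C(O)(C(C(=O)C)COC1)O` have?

Molecular formula from the SMILES: C10H14O6.
DoU = (2C + 2 + N − H − X)/2 = (2·10 + 2 + 0 − 14 − 0)/2 = 8/2 = 4.
(Structurally: 1 ring(s) + 3 π bond(s) = 4.)

4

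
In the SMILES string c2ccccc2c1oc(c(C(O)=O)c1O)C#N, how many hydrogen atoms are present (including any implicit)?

Hydrogens are implicit in SMILES; fill each atom to its normal valence:
  5 × C (aromatic): 1 H each → 5
  5 × C (aromatic): no H
  2 × C: no H
  2 × O: 1 H each → 2
  1 × N: no H
  1 × O (aromatic): no H
  1 × O: no H
  Total hydrogens = 7.

7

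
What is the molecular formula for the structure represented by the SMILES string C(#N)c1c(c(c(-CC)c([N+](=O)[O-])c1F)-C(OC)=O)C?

C12H11FN2O4

Heavy atoms from the SMILES: 12 C, 1 F, 2 N, 4 O.
Implicit hydrogens by atom environment:
  6 × C (aromatic): no H
  3 × C: 3 H each → 9
  3 × O: no H
  2 × C: no H
  1 × C: 2 H
  1 × F: no H
  1 × N (charge +1): no H
  1 × N: no H
  1 × O (charge -1): no H
  Total hydrogens = 11.
Molecular formula: C12H11FN2O4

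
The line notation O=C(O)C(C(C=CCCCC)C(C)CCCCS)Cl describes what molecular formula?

Heavy atoms from the SMILES: 15 C, 1 Cl, 2 O, 1 S.
Implicit hydrogens by atom environment:
  7 × C: 2 H each → 14
  5 × C: 1 H each → 5
  2 × C: 3 H each → 6
  1 × C: no H
  1 × Cl: no H
  1 × O: 1 H
  1 × O: no H
  1 × S: 1 H
  Total hydrogens = 27.
Molecular formula: C15H27ClO2S

C15H27ClO2S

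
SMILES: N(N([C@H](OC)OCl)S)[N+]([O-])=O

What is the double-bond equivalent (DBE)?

Molecular formula from the SMILES: C2H6ClN3O4S.
DoU = (2C + 2 + N − H − X)/2 = (2·2 + 2 + 3 − 6 − 1)/2 = 2/2 = 1.
(Structurally: 0 ring(s) + 1 π bond(s) = 1.)

1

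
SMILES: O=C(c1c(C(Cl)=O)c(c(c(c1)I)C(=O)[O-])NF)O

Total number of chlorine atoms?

The symbol for chlorine appears 1 time in the SMILES.

1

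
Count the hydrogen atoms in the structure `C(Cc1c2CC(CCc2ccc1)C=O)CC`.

20

Hydrogens are implicit in SMILES; fill each atom to its normal valence:
  6 × C: 2 H each → 12
  3 × C (aromatic): 1 H each → 3
  3 × C (aromatic): no H
  2 × C: 1 H each → 2
  1 × C: 3 H
  1 × O: no H
  Total hydrogens = 20.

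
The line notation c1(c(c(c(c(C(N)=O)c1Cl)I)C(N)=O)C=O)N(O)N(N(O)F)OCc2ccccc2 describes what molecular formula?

Heavy atoms from the SMILES: 16 C, 1 Cl, 1 F, 1 I, 5 N, 6 O.
Implicit hydrogens by atom environment:
  7 × C (aromatic): no H
  5 × C (aromatic): 1 H each → 5
  4 × O: no H
  3 × N: no H
  2 × C: no H
  2 × N: 2 H each → 4
  2 × O: 1 H each → 2
  1 × C: 2 H
  1 × C: 1 H
  1 × Cl: no H
  1 × F: no H
  1 × I: no H
  Total hydrogens = 14.
Molecular formula: C16H14ClFIN5O6

C16H14ClFIN5O6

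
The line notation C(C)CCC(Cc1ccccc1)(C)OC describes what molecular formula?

Heavy atoms from the SMILES: 14 C, 1 O.
Implicit hydrogens by atom environment:
  5 × C (aromatic): 1 H each → 5
  4 × C: 2 H each → 8
  3 × C: 3 H each → 9
  1 × C: no H
  1 × C (aromatic): no H
  1 × O: no H
  Total hydrogens = 22.
Molecular formula: C14H22O

C14H22O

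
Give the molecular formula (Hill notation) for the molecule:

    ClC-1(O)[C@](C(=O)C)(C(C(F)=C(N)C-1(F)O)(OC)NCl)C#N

Heavy atoms from the SMILES: 10 C, 2 Cl, 2 F, 3 N, 4 O.
Implicit hydrogens by atom environment:
  8 × C: no H
  2 × C: 3 H each → 6
  2 × Cl: no H
  2 × F: no H
  2 × O: 1 H each → 2
  2 × O: no H
  1 × N: 2 H
  1 × N: 1 H
  1 × N: no H
  Total hydrogens = 11.
Molecular formula: C10H11Cl2F2N3O4

C10H11Cl2F2N3O4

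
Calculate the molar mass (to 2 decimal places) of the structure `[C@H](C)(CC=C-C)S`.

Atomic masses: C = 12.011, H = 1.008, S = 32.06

116.22

Molecular formula: C6H12S.
M = 6×12.011 + 12×1.008 + 1×32.06 = 116.22 g/mol.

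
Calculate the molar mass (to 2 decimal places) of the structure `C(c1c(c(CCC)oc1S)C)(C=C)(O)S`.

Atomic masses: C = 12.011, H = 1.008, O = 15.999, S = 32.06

244.37

Molecular formula: C11H16O2S2.
M = 11×12.011 + 16×1.008 + 2×15.999 + 2×32.06 = 244.37 g/mol.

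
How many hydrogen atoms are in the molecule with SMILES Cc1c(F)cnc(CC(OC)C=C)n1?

13

Hydrogens are implicit in SMILES; fill each atom to its normal valence:
  3 × C (aromatic): no H
  2 × C: 3 H each → 6
  2 × C: 2 H each → 4
  2 × C: 1 H each → 2
  2 × N (aromatic): no H
  1 × C (aromatic): 1 H
  1 × F: no H
  1 × O: no H
  Total hydrogens = 13.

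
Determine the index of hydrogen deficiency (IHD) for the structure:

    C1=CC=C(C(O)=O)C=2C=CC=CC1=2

Molecular formula from the SMILES: C11H8O2.
DoU = (2C + 2 + N − H − X)/2 = (2·11 + 2 + 0 − 8 − 0)/2 = 16/2 = 8.
(Structurally: 2 ring(s) + 6 π bond(s) = 8.)

8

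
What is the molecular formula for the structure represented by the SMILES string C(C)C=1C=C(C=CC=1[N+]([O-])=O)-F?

C8H8FNO2

Heavy atoms from the SMILES: 8 C, 1 F, 1 N, 2 O.
Implicit hydrogens by atom environment:
  3 × C (aromatic): 1 H each → 3
  3 × C (aromatic): no H
  1 × C: 3 H
  1 × C: 2 H
  1 × F: no H
  1 × N (charge +1): no H
  1 × O: no H
  1 × O (charge -1): no H
  Total hydrogens = 8.
Molecular formula: C8H8FNO2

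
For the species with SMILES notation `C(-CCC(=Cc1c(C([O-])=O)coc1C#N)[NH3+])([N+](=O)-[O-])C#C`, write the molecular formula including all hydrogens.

C13H11N3O5

Heavy atoms from the SMILES: 13 C, 3 N, 5 O.
Implicit hydrogens by atom environment:
  4 × C: no H
  3 × C: 1 H each → 3
  3 × C (aromatic): no H
  2 × C: 2 H each → 4
  2 × O: no H
  2 × O (charge -1): no H
  1 × C (aromatic): 1 H
  1 × N (charge +1): 3 H
  1 × N: no H
  1 × N (charge +1): no H
  1 × O (aromatic): no H
  Total hydrogens = 11.
Molecular formula: C13H11N3O5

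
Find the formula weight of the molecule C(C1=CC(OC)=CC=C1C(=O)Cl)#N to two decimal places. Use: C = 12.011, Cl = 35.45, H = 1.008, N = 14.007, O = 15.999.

195.60

Molecular formula: C9H6ClNO2.
M = 9×12.011 + 1×35.45 + 6×1.008 + 1×14.007 + 2×15.999 = 195.60 g/mol.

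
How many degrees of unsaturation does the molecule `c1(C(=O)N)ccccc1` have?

5

Molecular formula from the SMILES: C7H7NO.
DoU = (2C + 2 + N − H − X)/2 = (2·7 + 2 + 1 − 7 − 0)/2 = 10/2 = 5.
(Structurally: 1 ring(s) + 4 π bond(s) = 5.)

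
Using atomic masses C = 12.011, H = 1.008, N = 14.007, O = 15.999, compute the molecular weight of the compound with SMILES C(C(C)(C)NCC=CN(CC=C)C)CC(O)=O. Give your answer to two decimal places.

Molecular formula: C13H24N2O2.
M = 13×12.011 + 24×1.008 + 2×14.007 + 2×15.999 = 240.35 g/mol.

240.35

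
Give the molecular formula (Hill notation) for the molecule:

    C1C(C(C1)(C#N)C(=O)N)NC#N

Heavy atoms from the SMILES: 7 C, 4 N, 1 O.
Implicit hydrogens by atom environment:
  4 × C: no H
  2 × C: 2 H each → 4
  2 × N: no H
  1 × C: 1 H
  1 × N: 2 H
  1 × N: 1 H
  1 × O: no H
  Total hydrogens = 8.
Molecular formula: C7H8N4O

C7H8N4O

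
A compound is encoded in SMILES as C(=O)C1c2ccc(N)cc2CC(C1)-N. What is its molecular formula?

Heavy atoms from the SMILES: 11 C, 2 N, 1 O.
Implicit hydrogens by atom environment:
  3 × C (aromatic): 1 H each → 3
  3 × C: 1 H each → 3
  3 × C (aromatic): no H
  2 × C: 2 H each → 4
  2 × N: 2 H each → 4
  1 × O: no H
  Total hydrogens = 14.
Molecular formula: C11H14N2O

C11H14N2O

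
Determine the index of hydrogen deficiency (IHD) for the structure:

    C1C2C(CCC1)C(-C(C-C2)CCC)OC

Molecular formula from the SMILES: C14H26O.
DoU = (2C + 2 + N − H − X)/2 = (2·14 + 2 + 0 − 26 − 0)/2 = 4/2 = 2.
(Structurally: 2 ring(s) + 0 π bond(s) = 2.)

2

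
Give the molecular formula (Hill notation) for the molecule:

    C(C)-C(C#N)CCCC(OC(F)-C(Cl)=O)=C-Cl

Heavy atoms from the SMILES: 11 C, 2 Cl, 1 F, 1 N, 2 O.
Implicit hydrogens by atom environment:
  4 × C: 2 H each → 8
  3 × C: 1 H each → 3
  3 × C: no H
  2 × Cl: no H
  2 × O: no H
  1 × C: 3 H
  1 × F: no H
  1 × N: no H
  Total hydrogens = 14.
Molecular formula: C11H14Cl2FNO2

C11H14Cl2FNO2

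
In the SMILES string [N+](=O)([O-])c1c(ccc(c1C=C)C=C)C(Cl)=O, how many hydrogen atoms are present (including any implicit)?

8

Hydrogens are implicit in SMILES; fill each atom to its normal valence:
  4 × C (aromatic): no H
  2 × C: 2 H each → 4
  2 × C (aromatic): 1 H each → 2
  2 × C: 1 H each → 2
  2 × O: no H
  1 × C: no H
  1 × Cl: no H
  1 × N (charge +1): no H
  1 × O (charge -1): no H
  Total hydrogens = 8.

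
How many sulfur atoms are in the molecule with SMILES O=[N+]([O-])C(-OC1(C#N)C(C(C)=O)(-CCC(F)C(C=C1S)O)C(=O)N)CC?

The symbol for sulfur appears 1 time in the SMILES.

1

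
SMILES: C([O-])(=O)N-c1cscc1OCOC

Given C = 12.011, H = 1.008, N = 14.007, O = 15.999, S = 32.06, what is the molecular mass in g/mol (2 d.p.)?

202.20

Molecular formula: C7H8NO4S-.
M = 7×12.011 + 8×1.008 + 1×14.007 + 4×15.999 + 1×32.06 = 202.20 g/mol.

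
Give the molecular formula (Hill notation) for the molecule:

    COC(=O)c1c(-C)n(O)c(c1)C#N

Heavy atoms from the SMILES: 8 C, 2 N, 3 O.
Implicit hydrogens by atom environment:
  3 × C (aromatic): no H
  2 × C: 3 H each → 6
  2 × C: no H
  2 × O: no H
  1 × C (aromatic): 1 H
  1 × N (aromatic): no H
  1 × N: no H
  1 × O: 1 H
  Total hydrogens = 8.
Molecular formula: C8H8N2O3

C8H8N2O3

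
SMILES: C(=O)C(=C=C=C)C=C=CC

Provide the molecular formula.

C9H8O

Heavy atoms from the SMILES: 9 C, 1 O.
Implicit hydrogens by atom environment:
  4 × C: no H
  3 × C: 1 H each → 3
  1 × C: 3 H
  1 × C: 2 H
  1 × O: no H
  Total hydrogens = 8.
Molecular formula: C9H8O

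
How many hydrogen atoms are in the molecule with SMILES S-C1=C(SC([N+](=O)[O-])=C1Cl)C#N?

1

Hydrogens are implicit in SMILES; fill each atom to its normal valence:
  4 × C (aromatic): no H
  1 × C: no H
  1 × Cl: no H
  1 × N (charge +1): no H
  1 × N: no H
  1 × O: no H
  1 × O (charge -1): no H
  1 × S: 1 H
  1 × S (aromatic): no H
  Total hydrogens = 1.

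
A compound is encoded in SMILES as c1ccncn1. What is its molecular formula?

Heavy atoms from the SMILES: 4 C, 2 N.
Implicit hydrogens by atom environment:
  4 × C (aromatic): 1 H each → 4
  2 × N (aromatic): no H
  Total hydrogens = 4.
Molecular formula: C4H4N2

C4H4N2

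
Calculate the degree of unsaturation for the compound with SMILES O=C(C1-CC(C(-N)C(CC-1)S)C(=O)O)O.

Molecular formula from the SMILES: C9H15NO4S.
DoU = (2C + 2 + N − H − X)/2 = (2·9 + 2 + 1 − 15 − 0)/2 = 6/2 = 3.
(Structurally: 1 ring(s) + 2 π bond(s) = 3.)

3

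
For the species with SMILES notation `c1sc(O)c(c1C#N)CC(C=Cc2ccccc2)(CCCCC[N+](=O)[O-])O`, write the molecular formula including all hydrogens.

Heavy atoms from the SMILES: 20 C, 2 N, 4 O, 1 S.
Implicit hydrogens by atom environment:
  6 × C: 2 H each → 12
  6 × C (aromatic): 1 H each → 6
  4 × C (aromatic): no H
  2 × C: 1 H each → 2
  2 × C: no H
  2 × O: 1 H each → 2
  1 × N: no H
  1 × N (charge +1): no H
  1 × O: no H
  1 × O (charge -1): no H
  1 × S (aromatic): no H
  Total hydrogens = 22.
Molecular formula: C20H22N2O4S

C20H22N2O4S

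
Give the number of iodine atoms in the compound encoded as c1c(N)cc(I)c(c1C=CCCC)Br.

The symbol for iodine appears 1 time in the SMILES.

1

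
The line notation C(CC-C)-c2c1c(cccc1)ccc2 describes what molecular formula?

Heavy atoms from the SMILES: 14 C.
Implicit hydrogens by atom environment:
  7 × C (aromatic): 1 H each → 7
  3 × C: 2 H each → 6
  3 × C (aromatic): no H
  1 × C: 3 H
  Total hydrogens = 16.
Molecular formula: C14H16

C14H16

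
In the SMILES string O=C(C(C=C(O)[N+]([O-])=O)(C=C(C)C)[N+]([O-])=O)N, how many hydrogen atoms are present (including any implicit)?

Hydrogens are implicit in SMILES; fill each atom to its normal valence:
  4 × C: no H
  3 × O: no H
  2 × C: 3 H each → 6
  2 × C: 1 H each → 2
  2 × N (charge +1): no H
  2 × O (charge -1): no H
  1 × N: 2 H
  1 × O: 1 H
  Total hydrogens = 11.

11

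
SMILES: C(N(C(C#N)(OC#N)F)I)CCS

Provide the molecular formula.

C6H7FIN3OS

Heavy atoms from the SMILES: 6 C, 1 F, 1 I, 3 N, 1 O, 1 S.
Implicit hydrogens by atom environment:
  3 × C: 2 H each → 6
  3 × C: no H
  3 × N: no H
  1 × F: no H
  1 × I: no H
  1 × O: no H
  1 × S: 1 H
  Total hydrogens = 7.
Molecular formula: C6H7FIN3OS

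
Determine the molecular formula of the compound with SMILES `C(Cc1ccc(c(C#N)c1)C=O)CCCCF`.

Heavy atoms from the SMILES: 14 C, 1 F, 1 N, 1 O.
Implicit hydrogens by atom environment:
  6 × C: 2 H each → 12
  3 × C (aromatic): 1 H each → 3
  3 × C (aromatic): no H
  1 × C: 1 H
  1 × C: no H
  1 × F: no H
  1 × N: no H
  1 × O: no H
  Total hydrogens = 16.
Molecular formula: C14H16FNO

C14H16FNO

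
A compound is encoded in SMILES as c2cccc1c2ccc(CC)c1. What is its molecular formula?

C12H12

Heavy atoms from the SMILES: 12 C.
Implicit hydrogens by atom environment:
  7 × C (aromatic): 1 H each → 7
  3 × C (aromatic): no H
  1 × C: 3 H
  1 × C: 2 H
  Total hydrogens = 12.
Molecular formula: C12H12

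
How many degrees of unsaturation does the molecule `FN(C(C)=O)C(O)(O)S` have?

1

Molecular formula from the SMILES: C3H6FNO3S.
DoU = (2C + 2 + N − H − X)/2 = (2·3 + 2 + 1 − 6 − 1)/2 = 2/2 = 1.
(Structurally: 0 ring(s) + 1 π bond(s) = 1.)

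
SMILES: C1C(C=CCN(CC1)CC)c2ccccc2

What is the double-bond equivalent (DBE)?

6

Molecular formula from the SMILES: C15H21N.
DoU = (2C + 2 + N − H − X)/2 = (2·15 + 2 + 1 − 21 − 0)/2 = 12/2 = 6.
(Structurally: 2 ring(s) + 4 π bond(s) = 6.)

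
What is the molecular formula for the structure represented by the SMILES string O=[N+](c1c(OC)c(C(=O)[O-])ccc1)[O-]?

C8H6NO5-

Heavy atoms from the SMILES: 8 C, 1 N, 5 O.
Implicit hydrogens by atom environment:
  3 × C (aromatic): 1 H each → 3
  3 × C (aromatic): no H
  3 × O: no H
  2 × O (charge -1): no H
  1 × C: 3 H
  1 × C: no H
  1 × N (charge +1): no H
  Total hydrogens = 6.
Net charge -1.
Molecular formula: C8H6NO5-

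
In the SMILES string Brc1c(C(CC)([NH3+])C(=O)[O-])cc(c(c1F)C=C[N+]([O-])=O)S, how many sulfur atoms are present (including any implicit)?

The symbol for sulfur appears 1 time in the SMILES.

1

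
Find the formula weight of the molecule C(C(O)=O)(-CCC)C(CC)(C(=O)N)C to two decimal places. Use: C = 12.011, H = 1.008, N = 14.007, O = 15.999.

201.27

Molecular formula: C10H19NO3.
M = 10×12.011 + 19×1.008 + 1×14.007 + 3×15.999 = 201.27 g/mol.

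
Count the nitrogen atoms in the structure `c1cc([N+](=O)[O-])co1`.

The symbol for nitrogen appears 1 time in the SMILES.

1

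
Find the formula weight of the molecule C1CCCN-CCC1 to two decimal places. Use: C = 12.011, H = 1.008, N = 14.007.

Molecular formula: C7H15N.
M = 7×12.011 + 15×1.008 + 1×14.007 = 113.20 g/mol.

113.20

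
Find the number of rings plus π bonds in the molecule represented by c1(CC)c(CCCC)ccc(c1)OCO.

Molecular formula from the SMILES: C13H20O2.
DoU = (2C + 2 + N − H − X)/2 = (2·13 + 2 + 0 − 20 − 0)/2 = 8/2 = 4.
(Structurally: 1 ring(s) + 3 π bond(s) = 4.)

4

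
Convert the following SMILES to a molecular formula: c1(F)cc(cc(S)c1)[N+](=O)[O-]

C6H4FNO2S

Heavy atoms from the SMILES: 6 C, 1 F, 1 N, 2 O, 1 S.
Implicit hydrogens by atom environment:
  3 × C (aromatic): 1 H each → 3
  3 × C (aromatic): no H
  1 × F: no H
  1 × N (charge +1): no H
  1 × O: no H
  1 × O (charge -1): no H
  1 × S: 1 H
  Total hydrogens = 4.
Molecular formula: C6H4FNO2S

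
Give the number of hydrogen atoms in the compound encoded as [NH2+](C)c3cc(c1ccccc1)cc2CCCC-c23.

20

Hydrogens are implicit in SMILES; fill each atom to its normal valence:
  7 × C (aromatic): 1 H each → 7
  5 × C (aromatic): no H
  4 × C: 2 H each → 8
  1 × C: 3 H
  1 × N (charge +1): 2 H
  Total hydrogens = 20.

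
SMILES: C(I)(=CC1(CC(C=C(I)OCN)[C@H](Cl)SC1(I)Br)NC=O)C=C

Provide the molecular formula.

C13H15BrClI3N2O2S

Heavy atoms from the SMILES: 1 Br, 13 C, 1 Cl, 3 I, 2 N, 2 O, 1 S.
Implicit hydrogens by atom environment:
  6 × C: 1 H each → 6
  4 × C: no H
  3 × C: 2 H each → 6
  3 × I: no H
  2 × O: no H
  1 × Br: no H
  1 × Cl: no H
  1 × N: 2 H
  1 × N: 1 H
  1 × S: no H
  Total hydrogens = 15.
Molecular formula: C13H15BrClI3N2O2S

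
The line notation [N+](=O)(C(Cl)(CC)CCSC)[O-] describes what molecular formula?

Heavy atoms from the SMILES: 6 C, 1 Cl, 1 N, 2 O, 1 S.
Implicit hydrogens by atom environment:
  3 × C: 2 H each → 6
  2 × C: 3 H each → 6
  1 × C: no H
  1 × Cl: no H
  1 × N (charge +1): no H
  1 × O: no H
  1 × O (charge -1): no H
  1 × S: no H
  Total hydrogens = 12.
Molecular formula: C6H12ClNO2S

C6H12ClNO2S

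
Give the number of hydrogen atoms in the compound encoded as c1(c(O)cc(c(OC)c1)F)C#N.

Hydrogens are implicit in SMILES; fill each atom to its normal valence:
  4 × C (aromatic): no H
  2 × C (aromatic): 1 H each → 2
  1 × C: 3 H
  1 × C: no H
  1 × F: no H
  1 × N: no H
  1 × O: 1 H
  1 × O: no H
  Total hydrogens = 6.

6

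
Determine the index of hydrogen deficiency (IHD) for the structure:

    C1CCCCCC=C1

2

Molecular formula from the SMILES: C8H14.
DoU = (2C + 2 + N − H − X)/2 = (2·8 + 2 + 0 − 14 − 0)/2 = 4/2 = 2.
(Structurally: 1 ring(s) + 1 π bond(s) = 2.)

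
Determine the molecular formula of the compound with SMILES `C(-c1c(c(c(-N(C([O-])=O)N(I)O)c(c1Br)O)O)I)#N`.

C8H3BrI2N3O5-

Heavy atoms from the SMILES: 1 Br, 8 C, 2 I, 3 N, 5 O.
Implicit hydrogens by atom environment:
  6 × C (aromatic): no H
  3 × N: no H
  3 × O: 1 H each → 3
  2 × C: no H
  2 × I: no H
  1 × Br: no H
  1 × O: no H
  1 × O (charge -1): no H
  Total hydrogens = 3.
Net charge -1.
Molecular formula: C8H3BrI2N3O5-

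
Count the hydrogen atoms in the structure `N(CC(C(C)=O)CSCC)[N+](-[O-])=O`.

Hydrogens are implicit in SMILES; fill each atom to its normal valence:
  3 × C: 2 H each → 6
  2 × C: 3 H each → 6
  2 × O: no H
  1 × C: 1 H
  1 × C: no H
  1 × N: 1 H
  1 × N (charge +1): no H
  1 × O (charge -1): no H
  1 × S: no H
  Total hydrogens = 14.

14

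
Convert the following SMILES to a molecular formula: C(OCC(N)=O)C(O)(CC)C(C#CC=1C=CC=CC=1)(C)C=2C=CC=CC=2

Heavy atoms from the SMILES: 22 C, 1 N, 3 O.
Implicit hydrogens by atom environment:
  10 × C (aromatic): 1 H each → 10
  5 × C: no H
  3 × C: 2 H each → 6
  2 × C: 3 H each → 6
  2 × C (aromatic): no H
  2 × O: no H
  1 × N: 2 H
  1 × O: 1 H
  Total hydrogens = 25.
Molecular formula: C22H25NO3

C22H25NO3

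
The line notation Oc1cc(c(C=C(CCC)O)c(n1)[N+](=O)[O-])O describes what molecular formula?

Heavy atoms from the SMILES: 10 C, 2 N, 5 O.
Implicit hydrogens by atom environment:
  4 × C (aromatic): no H
  3 × O: 1 H each → 3
  2 × C: 2 H each → 4
  1 × C: 3 H
  1 × C (aromatic): 1 H
  1 × C: 1 H
  1 × C: no H
  1 × N (aromatic): no H
  1 × N (charge +1): no H
  1 × O: no H
  1 × O (charge -1): no H
  Total hydrogens = 12.
Molecular formula: C10H12N2O5

C10H12N2O5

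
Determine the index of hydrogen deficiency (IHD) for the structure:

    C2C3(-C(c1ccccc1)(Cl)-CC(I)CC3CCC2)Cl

Molecular formula from the SMILES: C16H19Cl2I.
DoU = (2C + 2 + N − H − X)/2 = (2·16 + 2 + 0 − 19 − 3)/2 = 12/2 = 6.
(Structurally: 3 ring(s) + 3 π bond(s) = 6.)

6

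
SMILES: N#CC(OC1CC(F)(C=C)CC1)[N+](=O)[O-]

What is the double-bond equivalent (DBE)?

5

Molecular formula from the SMILES: C9H11FN2O3.
DoU = (2C + 2 + N − H − X)/2 = (2·9 + 2 + 2 − 11 − 1)/2 = 10/2 = 5.
(Structurally: 1 ring(s) + 4 π bond(s) = 5.)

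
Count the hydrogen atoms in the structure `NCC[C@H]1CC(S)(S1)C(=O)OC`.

Hydrogens are implicit in SMILES; fill each atom to its normal valence:
  3 × C: 2 H each → 6
  2 × C: no H
  2 × O: no H
  1 × C: 3 H
  1 × C: 1 H
  1 × N: 2 H
  1 × S: 1 H
  1 × S: no H
  Total hydrogens = 13.

13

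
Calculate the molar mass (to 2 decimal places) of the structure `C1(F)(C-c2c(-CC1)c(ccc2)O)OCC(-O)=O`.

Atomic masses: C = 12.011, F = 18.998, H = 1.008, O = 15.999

Molecular formula: C12H13FO4.
M = 12×12.011 + 1×18.998 + 13×1.008 + 4×15.999 = 240.23 g/mol.

240.23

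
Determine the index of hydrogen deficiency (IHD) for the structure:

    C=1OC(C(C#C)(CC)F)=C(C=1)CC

Molecular formula from the SMILES: C11H13FO.
DoU = (2C + 2 + N − H − X)/2 = (2·11 + 2 + 0 − 13 − 1)/2 = 10/2 = 5.
(Structurally: 1 ring(s) + 4 π bond(s) = 5.)

5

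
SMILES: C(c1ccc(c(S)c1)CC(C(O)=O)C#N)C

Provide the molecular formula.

Heavy atoms from the SMILES: 12 C, 1 N, 2 O, 1 S.
Implicit hydrogens by atom environment:
  3 × C (aromatic): 1 H each → 3
  3 × C (aromatic): no H
  2 × C: 2 H each → 4
  2 × C: no H
  1 × C: 3 H
  1 × C: 1 H
  1 × N: no H
  1 × O: 1 H
  1 × O: no H
  1 × S: 1 H
  Total hydrogens = 13.
Molecular formula: C12H13NO2S

C12H13NO2S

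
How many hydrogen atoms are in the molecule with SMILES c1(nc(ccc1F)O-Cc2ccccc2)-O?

10

Hydrogens are implicit in SMILES; fill each atom to its normal valence:
  7 × C (aromatic): 1 H each → 7
  4 × C (aromatic): no H
  1 × C: 2 H
  1 × F: no H
  1 × N (aromatic): no H
  1 × O: 1 H
  1 × O: no H
  Total hydrogens = 10.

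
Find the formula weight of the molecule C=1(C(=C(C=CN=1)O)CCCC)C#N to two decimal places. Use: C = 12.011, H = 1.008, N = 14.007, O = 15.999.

176.22

Molecular formula: C10H12N2O.
M = 10×12.011 + 12×1.008 + 2×14.007 + 1×15.999 = 176.22 g/mol.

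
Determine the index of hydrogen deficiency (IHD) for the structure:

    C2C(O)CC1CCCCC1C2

2

Molecular formula from the SMILES: C10H18O.
DoU = (2C + 2 + N − H − X)/2 = (2·10 + 2 + 0 − 18 − 0)/2 = 4/2 = 2.
(Structurally: 2 ring(s) + 0 π bond(s) = 2.)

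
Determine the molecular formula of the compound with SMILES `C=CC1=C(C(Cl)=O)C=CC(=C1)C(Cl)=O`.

C10H6Cl2O2

Heavy atoms from the SMILES: 10 C, 2 Cl, 2 O.
Implicit hydrogens by atom environment:
  3 × C (aromatic): 1 H each → 3
  3 × C (aromatic): no H
  2 × C: no H
  2 × Cl: no H
  2 × O: no H
  1 × C: 2 H
  1 × C: 1 H
  Total hydrogens = 6.
Molecular formula: C10H6Cl2O2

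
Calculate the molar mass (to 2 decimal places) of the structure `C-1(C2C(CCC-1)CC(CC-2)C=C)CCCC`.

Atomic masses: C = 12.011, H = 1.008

Molecular formula: C16H28.
M = 16×12.011 + 28×1.008 = 220.40 g/mol.

220.40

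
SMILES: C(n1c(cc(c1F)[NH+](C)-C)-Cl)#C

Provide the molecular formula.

C8H9ClFN2+

Heavy atoms from the SMILES: 8 C, 1 Cl, 1 F, 2 N.
Implicit hydrogens by atom environment:
  3 × C (aromatic): no H
  2 × C: 3 H each → 6
  1 × C (aromatic): 1 H
  1 × C: 1 H
  1 × C: no H
  1 × Cl: no H
  1 × F: no H
  1 × N (charge +1): 1 H
  1 × N (aromatic): no H
  Total hydrogens = 9.
Net charge +1.
Molecular formula: C8H9ClFN2+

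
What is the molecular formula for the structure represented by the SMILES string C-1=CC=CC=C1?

C6H6

Heavy atoms from the SMILES: 6 C.
Implicit hydrogens by atom environment:
  6 × C (aromatic): 1 H each → 6
  Total hydrogens = 6.
Molecular formula: C6H6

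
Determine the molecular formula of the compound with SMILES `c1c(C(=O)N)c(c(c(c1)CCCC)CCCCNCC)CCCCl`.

C20H33ClN2O

Heavy atoms from the SMILES: 20 C, 1 Cl, 2 N, 1 O.
Implicit hydrogens by atom environment:
  11 × C: 2 H each → 22
  4 × C (aromatic): no H
  2 × C: 3 H each → 6
  2 × C (aromatic): 1 H each → 2
  1 × C: no H
  1 × Cl: no H
  1 × N: 2 H
  1 × N: 1 H
  1 × O: no H
  Total hydrogens = 33.
Molecular formula: C20H33ClN2O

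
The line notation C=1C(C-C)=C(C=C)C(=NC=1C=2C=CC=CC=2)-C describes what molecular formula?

Heavy atoms from the SMILES: 16 C, 1 N.
Implicit hydrogens by atom environment:
  6 × C (aromatic): 1 H each → 6
  5 × C (aromatic): no H
  2 × C: 3 H each → 6
  2 × C: 2 H each → 4
  1 × C: 1 H
  1 × N (aromatic): no H
  Total hydrogens = 17.
Molecular formula: C16H17N

C16H17N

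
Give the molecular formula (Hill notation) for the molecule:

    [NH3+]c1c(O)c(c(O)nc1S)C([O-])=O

C6H6N2O4S

Heavy atoms from the SMILES: 6 C, 2 N, 4 O, 1 S.
Implicit hydrogens by atom environment:
  5 × C (aromatic): no H
  2 × O: 1 H each → 2
  1 × C: no H
  1 × N (charge +1): 3 H
  1 × N (aromatic): no H
  1 × O: no H
  1 × O (charge -1): no H
  1 × S: 1 H
  Total hydrogens = 6.
Molecular formula: C6H6N2O4S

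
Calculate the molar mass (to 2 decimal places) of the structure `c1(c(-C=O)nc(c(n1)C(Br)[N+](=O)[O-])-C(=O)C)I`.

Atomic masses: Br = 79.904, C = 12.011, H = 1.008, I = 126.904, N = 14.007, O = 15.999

Molecular formula: C8H5BrIN3O4.
M = 1×79.904 + 8×12.011 + 5×1.008 + 1×126.904 + 3×14.007 + 4×15.999 = 413.95 g/mol.

413.95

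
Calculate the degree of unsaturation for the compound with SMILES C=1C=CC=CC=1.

Molecular formula from the SMILES: C6H6.
DoU = (2C + 2 + N − H − X)/2 = (2·6 + 2 + 0 − 6 − 0)/2 = 8/2 = 4.
(Structurally: 1 ring(s) + 3 π bond(s) = 4.)

4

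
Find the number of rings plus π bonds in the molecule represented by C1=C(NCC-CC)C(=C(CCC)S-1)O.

Molecular formula from the SMILES: C11H19NOS.
DoU = (2C + 2 + N − H − X)/2 = (2·11 + 2 + 1 − 19 − 0)/2 = 6/2 = 3.
(Structurally: 1 ring(s) + 2 π bond(s) = 3.)

3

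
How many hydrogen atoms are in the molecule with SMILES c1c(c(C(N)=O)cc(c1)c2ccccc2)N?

12

Hydrogens are implicit in SMILES; fill each atom to its normal valence:
  8 × C (aromatic): 1 H each → 8
  4 × C (aromatic): no H
  2 × N: 2 H each → 4
  1 × C: no H
  1 × O: no H
  Total hydrogens = 12.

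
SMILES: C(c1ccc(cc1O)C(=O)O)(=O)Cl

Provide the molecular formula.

C8H5ClO4

Heavy atoms from the SMILES: 8 C, 1 Cl, 4 O.
Implicit hydrogens by atom environment:
  3 × C (aromatic): 1 H each → 3
  3 × C (aromatic): no H
  2 × C: no H
  2 × O: 1 H each → 2
  2 × O: no H
  1 × Cl: no H
  Total hydrogens = 5.
Molecular formula: C8H5ClO4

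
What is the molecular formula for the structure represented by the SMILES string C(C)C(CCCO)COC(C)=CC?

C11H22O2

Heavy atoms from the SMILES: 11 C, 2 O.
Implicit hydrogens by atom environment:
  5 × C: 2 H each → 10
  3 × C: 3 H each → 9
  2 × C: 1 H each → 2
  1 × C: no H
  1 × O: 1 H
  1 × O: no H
  Total hydrogens = 22.
Molecular formula: C11H22O2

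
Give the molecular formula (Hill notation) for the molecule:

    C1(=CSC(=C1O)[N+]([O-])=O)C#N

Heavy atoms from the SMILES: 5 C, 2 N, 3 O, 1 S.
Implicit hydrogens by atom environment:
  3 × C (aromatic): no H
  1 × C (aromatic): 1 H
  1 × C: no H
  1 × N: no H
  1 × N (charge +1): no H
  1 × O: 1 H
  1 × O: no H
  1 × O (charge -1): no H
  1 × S (aromatic): no H
  Total hydrogens = 2.
Molecular formula: C5H2N2O3S

C5H2N2O3S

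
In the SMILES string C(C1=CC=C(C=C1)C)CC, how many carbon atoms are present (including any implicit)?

The symbol for carbon appears 10 times in the SMILES.

10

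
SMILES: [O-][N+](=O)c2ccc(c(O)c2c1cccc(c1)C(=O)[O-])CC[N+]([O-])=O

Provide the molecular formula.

Heavy atoms from the SMILES: 15 C, 2 N, 7 O.
Implicit hydrogens by atom environment:
  6 × C (aromatic): 1 H each → 6
  6 × C (aromatic): no H
  3 × O: no H
  3 × O (charge -1): no H
  2 × C: 2 H each → 4
  2 × N (charge +1): no H
  1 × C: no H
  1 × O: 1 H
  Total hydrogens = 11.
Net charge -1.
Molecular formula: C15H11N2O7-

C15H11N2O7-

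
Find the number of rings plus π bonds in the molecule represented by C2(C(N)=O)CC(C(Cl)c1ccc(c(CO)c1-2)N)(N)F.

Molecular formula from the SMILES: C12H15ClFN3O2.
DoU = (2C + 2 + N − H − X)/2 = (2·12 + 2 + 3 − 15 − 2)/2 = 12/2 = 6.
(Structurally: 2 ring(s) + 4 π bond(s) = 6.)

6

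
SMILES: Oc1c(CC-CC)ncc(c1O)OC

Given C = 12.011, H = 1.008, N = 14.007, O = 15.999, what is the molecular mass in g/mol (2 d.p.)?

197.23

Molecular formula: C10H15NO3.
M = 10×12.011 + 15×1.008 + 1×14.007 + 3×15.999 = 197.23 g/mol.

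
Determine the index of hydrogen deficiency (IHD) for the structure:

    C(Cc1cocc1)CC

Molecular formula from the SMILES: C8H12O.
DoU = (2C + 2 + N − H − X)/2 = (2·8 + 2 + 0 − 12 − 0)/2 = 6/2 = 3.
(Structurally: 1 ring(s) + 2 π bond(s) = 3.)

3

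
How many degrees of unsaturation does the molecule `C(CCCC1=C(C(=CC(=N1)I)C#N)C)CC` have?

6

Molecular formula from the SMILES: C13H17IN2.
DoU = (2C + 2 + N − H − X)/2 = (2·13 + 2 + 2 − 17 − 1)/2 = 12/2 = 6.
(Structurally: 1 ring(s) + 5 π bond(s) = 6.)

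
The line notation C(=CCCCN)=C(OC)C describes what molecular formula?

Heavy atoms from the SMILES: 8 C, 1 N, 1 O.
Implicit hydrogens by atom environment:
  3 × C: 2 H each → 6
  2 × C: 3 H each → 6
  2 × C: no H
  1 × C: 1 H
  1 × N: 2 H
  1 × O: no H
  Total hydrogens = 15.
Molecular formula: C8H15NO

C8H15NO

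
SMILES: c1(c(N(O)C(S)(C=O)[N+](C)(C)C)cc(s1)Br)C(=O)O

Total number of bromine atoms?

The symbol for bromine appears 1 time in the SMILES.

1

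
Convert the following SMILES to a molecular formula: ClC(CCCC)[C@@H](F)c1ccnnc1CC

C12H18ClFN2

Heavy atoms from the SMILES: 12 C, 1 Cl, 1 F, 2 N.
Implicit hydrogens by atom environment:
  4 × C: 2 H each → 8
  2 × C: 3 H each → 6
  2 × C (aromatic): 1 H each → 2
  2 × C: 1 H each → 2
  2 × C (aromatic): no H
  2 × N (aromatic): no H
  1 × Cl: no H
  1 × F: no H
  Total hydrogens = 18.
Molecular formula: C12H18ClFN2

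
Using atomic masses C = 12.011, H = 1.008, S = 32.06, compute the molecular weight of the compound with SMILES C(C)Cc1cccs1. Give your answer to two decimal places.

Molecular formula: C7H10S.
M = 7×12.011 + 10×1.008 + 1×32.06 = 126.22 g/mol.

126.22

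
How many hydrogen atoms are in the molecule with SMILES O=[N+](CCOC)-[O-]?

7

Hydrogens are implicit in SMILES; fill each atom to its normal valence:
  2 × C: 2 H each → 4
  2 × O: no H
  1 × C: 3 H
  1 × N (charge +1): no H
  1 × O (charge -1): no H
  Total hydrogens = 7.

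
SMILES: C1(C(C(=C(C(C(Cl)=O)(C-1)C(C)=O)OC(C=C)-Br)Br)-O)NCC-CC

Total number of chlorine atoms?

The symbol for chlorine appears 1 time in the SMILES.

1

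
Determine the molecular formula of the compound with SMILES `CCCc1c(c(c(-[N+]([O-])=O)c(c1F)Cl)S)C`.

Heavy atoms from the SMILES: 10 C, 1 Cl, 1 F, 1 N, 2 O, 1 S.
Implicit hydrogens by atom environment:
  6 × C (aromatic): no H
  2 × C: 3 H each → 6
  2 × C: 2 H each → 4
  1 × Cl: no H
  1 × F: no H
  1 × N (charge +1): no H
  1 × O: no H
  1 × O (charge -1): no H
  1 × S: 1 H
  Total hydrogens = 11.
Molecular formula: C10H11ClFNO2S

C10H11ClFNO2S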